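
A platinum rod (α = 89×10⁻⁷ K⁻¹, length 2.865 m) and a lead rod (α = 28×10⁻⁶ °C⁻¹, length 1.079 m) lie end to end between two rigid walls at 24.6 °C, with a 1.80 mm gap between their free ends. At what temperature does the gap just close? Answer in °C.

T = 56.9 °C

α₁L₁ = 2.54985×10⁻⁵ m/K, α₂L₂ = 3.0212×10⁻⁵ m/K → total 5.57105×10⁻⁵ m/K
ΔT = g/(α₁L₁+α₂L₂) = 1.80×10⁻³ / 5.57105×10⁻⁵ = 32.310 K
T = 24.6 + 32.310 = 56.910 °C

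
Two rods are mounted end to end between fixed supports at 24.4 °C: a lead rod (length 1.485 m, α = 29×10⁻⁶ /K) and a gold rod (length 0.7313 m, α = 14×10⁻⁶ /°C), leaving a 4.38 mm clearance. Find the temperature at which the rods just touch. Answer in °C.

T = 107 °C

Gap closes when ΔL₁ + ΔL₂ = 4.38 mm = 4.38×10⁻³ m
(α₁L₁ + α₂L₂)ΔT = g
α₁L₁ + α₂L₂ = 29×10⁻⁶×1.485 + 14×10⁻⁶×0.7313 = 5.33032×10⁻⁵ m/K
ΔT = 4.38×10⁻³ / 5.33032×10⁻⁵ = 82.17 K
T = 24.4 + 82.17 = 106.57 °C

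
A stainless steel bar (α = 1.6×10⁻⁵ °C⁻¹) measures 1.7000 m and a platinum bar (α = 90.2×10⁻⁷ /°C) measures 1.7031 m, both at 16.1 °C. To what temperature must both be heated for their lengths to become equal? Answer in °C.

T = 278.0 °C

Equal length when α₁L₁ΔT − α₂L₂ΔT = L₂ − L₁ = 3.10×10⁻³ m
α₁L₁ = 2.720×10⁻⁵, α₂L₂ = 1.5361962×10⁻⁵ → Δ(αL) = 1.1838038×10⁻⁵ m/K
ΔT = 3.10×10⁻³ / 1.1838038×10⁻⁵ = 261.868 K, so T = 16.1 + 261.868 = 277.968 °C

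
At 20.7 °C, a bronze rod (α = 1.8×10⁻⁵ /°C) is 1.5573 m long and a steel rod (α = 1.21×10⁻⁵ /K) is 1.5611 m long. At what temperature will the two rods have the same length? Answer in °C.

Equal length when α₁L₁ΔT − α₂L₂ΔT = L₂ − L₁ = 3.80×10⁻³ m
α₁L₁ = 2.80314×10⁻⁵, α₂L₂ = 1.888931×10⁻⁵ → Δ(αL) = 9.14209×10⁻⁶ m/K
ΔT = 3.80×10⁻³ / 9.14209×10⁻⁶ = 415.660 K, so T = 20.7 + 415.660 = 436.360 °C

T = 436.4 °C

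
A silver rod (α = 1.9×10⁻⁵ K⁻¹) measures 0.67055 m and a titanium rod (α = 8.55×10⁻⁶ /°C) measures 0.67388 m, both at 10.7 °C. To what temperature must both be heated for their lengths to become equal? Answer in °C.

T = 487.9 °C

Equal length when α₁L₁ΔT − α₂L₂ΔT = L₂ − L₁ = 3.33×10⁻³ m
α₁L₁ = 1.274045×10⁻⁵, α₂L₂ = 5.761674×10⁻⁶ → Δ(αL) = 6.978776×10⁻⁶ m/K
ΔT = 3.33×10⁻³ / 6.978776×10⁻⁶ = 477.161 K, so T = 10.7 + 477.161 = 487.861 °C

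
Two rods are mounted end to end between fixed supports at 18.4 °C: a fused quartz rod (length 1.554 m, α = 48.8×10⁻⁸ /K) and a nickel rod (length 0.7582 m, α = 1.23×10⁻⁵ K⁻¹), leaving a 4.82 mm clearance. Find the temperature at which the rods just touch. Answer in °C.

Gap closes when ΔL₁ + ΔL₂ = 4.82 mm = 4.82×10⁻³ m
(α₁L₁ + α₂L₂)ΔT = g
α₁L₁ + α₂L₂ = 48.8×10⁻⁸×1.554 + 1.23×10⁻⁵×0.7582 = 1.0084212×10⁻⁵ m/K
ΔT = 4.82×10⁻³ / 1.0084212×10⁻⁵ = 477.97 K
T = 18.4 + 477.97 = 496.37 °C

T = 496 °C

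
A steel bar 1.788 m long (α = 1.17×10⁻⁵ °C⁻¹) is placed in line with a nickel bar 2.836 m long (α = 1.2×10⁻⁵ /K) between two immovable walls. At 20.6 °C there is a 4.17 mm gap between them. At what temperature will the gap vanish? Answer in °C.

Gap closes when ΔL₁ + ΔL₂ = 4.17 mm = 4.17×10⁻³ m
(α₁L₁ + α₂L₂)ΔT = g
α₁L₁ + α₂L₂ = 1.17×10⁻⁵×1.788 + 1.2×10⁻⁵×2.836 = 5.49516×10⁻⁵ m/K
ΔT = 4.17×10⁻³ / 5.49516×10⁻⁵ = 75.885 K
T = 20.6 + 75.885 = 96.485 °C

T = 96.5 °C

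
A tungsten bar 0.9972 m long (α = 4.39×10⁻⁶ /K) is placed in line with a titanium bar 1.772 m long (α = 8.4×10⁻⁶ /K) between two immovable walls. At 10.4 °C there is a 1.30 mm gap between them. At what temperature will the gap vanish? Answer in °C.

α₁L₁ = 4.377708×10⁻⁶ m/K, α₂L₂ = 1.48848×10⁻⁵ m/K → total 1.9262508×10⁻⁵ m/K
ΔT = g/(α₁L₁+α₂L₂) = 1.30×10⁻³ / 1.9262508×10⁻⁵ = 67.489 K
T = 10.4 + 67.489 = 77.889 °C

T = 77.9 °C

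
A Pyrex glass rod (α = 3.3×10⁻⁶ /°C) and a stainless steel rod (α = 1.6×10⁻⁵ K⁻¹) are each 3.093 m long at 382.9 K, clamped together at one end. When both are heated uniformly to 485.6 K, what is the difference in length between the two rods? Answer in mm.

4.03 mm

ΔT = 102.7 K
Pyrex glass: ΔL = 3.3×10⁻⁶ × 3.093 m × 102.7 = 1.0482×10⁻³ m = 1.0482 mm
stainless steel: ΔL = 1.6×10⁻⁵ × 3.093 m × 102.7 = 5.0824×10⁻³ m = 5.0824 mm
difference = 5.0824 − 1.0482 = 4.0342 mm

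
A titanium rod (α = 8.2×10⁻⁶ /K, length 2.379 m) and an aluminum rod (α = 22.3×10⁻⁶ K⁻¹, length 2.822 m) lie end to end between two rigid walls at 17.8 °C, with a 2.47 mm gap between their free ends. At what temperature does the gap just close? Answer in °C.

T = 47.8 °C

α₁L₁ = 1.95078×10⁻⁵ m/K, α₂L₂ = 6.29306×10⁻⁵ m/K → total 8.24384×10⁻⁵ m/K
ΔT = g/(α₁L₁+α₂L₂) = 2.47×10⁻³ / 8.24384×10⁻⁵ = 29.962 K
T = 17.8 + 29.962 = 47.762 °C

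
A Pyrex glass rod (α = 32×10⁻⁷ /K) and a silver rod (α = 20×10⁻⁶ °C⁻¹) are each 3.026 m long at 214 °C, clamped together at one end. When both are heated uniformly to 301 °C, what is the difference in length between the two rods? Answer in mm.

ΔT = 87 K
Pyrex glass: ΔL = 32×10⁻⁷ × 3.026 m × 87 = 8.4244×10⁻⁴ m = 0.84244 mm
silver: ΔL = 20×10⁻⁶ × 3.026 m × 87 = 5.2652×10⁻³ m = 5.2652 mm
difference = 5.2652 − 0.84244 = 4.42276 mm

4.42 mm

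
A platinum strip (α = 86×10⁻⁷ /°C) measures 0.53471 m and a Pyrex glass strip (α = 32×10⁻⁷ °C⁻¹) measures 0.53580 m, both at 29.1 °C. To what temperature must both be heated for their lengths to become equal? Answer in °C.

T = 407.1 °C

L₁(1 + α₁ΔT) = L₂(1 + α₂ΔT) ⇒ ΔT = (L₂ − L₁)/(α₁L₁ − α₂L₂)
L₂ − L₁ = 0.53580 − 0.53471 = 1.09×10⁻³ m
α₁L₁ − α₂L₂ = 86×10⁻⁷×0.53471 − 32×10⁻⁷×0.53580 = 2.883946×10⁻⁶ m/K
ΔT = 1.09×10⁻³ / 2.883946×10⁻⁶ = 377.954 K
T = 29.1 + 377.954 = 407.054 °C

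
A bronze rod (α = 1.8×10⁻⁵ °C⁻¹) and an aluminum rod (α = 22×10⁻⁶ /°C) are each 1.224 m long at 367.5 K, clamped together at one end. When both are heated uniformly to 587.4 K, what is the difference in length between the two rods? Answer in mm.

1.08 mm

ΔT = 219.9 K
bronze: ΔL = 1.8×10⁻⁵ × 1.224 m × 219.9 = 4.8448×10⁻³ m = 4.8448 mm
aluminum: ΔL = 22×10⁻⁶ × 1.224 m × 219.9 = 5.9215×10⁻³ m = 5.9215 mm
difference = 5.9215 − 4.8448 = 1.0767 mm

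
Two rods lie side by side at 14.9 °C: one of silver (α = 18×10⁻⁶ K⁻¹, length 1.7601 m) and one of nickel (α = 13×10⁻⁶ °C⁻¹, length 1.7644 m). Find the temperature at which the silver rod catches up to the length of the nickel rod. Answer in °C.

L₁(1 + α₁ΔT) = L₂(1 + α₂ΔT) ⇒ ΔT = (L₂ − L₁)/(α₁L₁ − α₂L₂)
L₂ − L₁ = 1.7644 − 1.7601 = 4.30×10⁻³ m
α₁L₁ − α₂L₂ = 18×10⁻⁶×1.7601 − 13×10⁻⁶×1.7644 = 8.7446×10⁻⁶ m/K
ΔT = 4.30×10⁻³ / 8.7446×10⁻⁶ = 491.732 K
T = 14.9 + 491.732 = 506.632 °C

T = 506.6 °C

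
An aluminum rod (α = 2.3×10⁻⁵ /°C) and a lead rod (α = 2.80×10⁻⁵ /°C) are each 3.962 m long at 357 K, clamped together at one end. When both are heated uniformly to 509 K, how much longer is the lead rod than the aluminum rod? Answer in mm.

ΔT = 152 K
aluminum: ΔL = 2.3×10⁻⁵ × 3.962 m × 152 = 1.3851×10⁻² m = 13.851 mm
lead: ΔL = 2.80×10⁻⁵ × 3.962 m × 152 = 1.6862×10⁻² m = 16.862 mm
difference = 16.862 − 13.851 = 3.011 mm

3.01 mm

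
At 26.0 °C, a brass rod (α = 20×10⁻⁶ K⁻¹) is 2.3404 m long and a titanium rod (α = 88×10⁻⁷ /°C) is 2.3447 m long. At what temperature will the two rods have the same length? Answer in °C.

T = 190.3 °C

Equal length when α₁L₁ΔT − α₂L₂ΔT = L₂ − L₁ = 4.30×10⁻³ m
α₁L₁ = 4.6808×10⁻⁵, α₂L₂ = 2.063336×10⁻⁵ → Δ(αL) = 2.617464×10⁻⁵ m/K
ΔT = 4.30×10⁻³ / 2.617464×10⁻⁵ = 164.281 K, so T = 26.0 + 164.281 = 190.281 °C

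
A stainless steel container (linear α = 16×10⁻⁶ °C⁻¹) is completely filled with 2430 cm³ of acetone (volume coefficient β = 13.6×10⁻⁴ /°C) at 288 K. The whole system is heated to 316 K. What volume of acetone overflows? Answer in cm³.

The container also expands: β_container ≈ 3α = 4.8×10⁻⁵ /K
Net overflow = V₀(β_liq − 3α_cont)ΔT
β − 3α = 1.36×10⁻³ − 4.8×10⁻⁵ = 1.312×10⁻³ /K; ΔT = 28 K
ΔV = 2430 × 1.312×10⁻³ × 28 = 89.3 cm³

89.3 cm³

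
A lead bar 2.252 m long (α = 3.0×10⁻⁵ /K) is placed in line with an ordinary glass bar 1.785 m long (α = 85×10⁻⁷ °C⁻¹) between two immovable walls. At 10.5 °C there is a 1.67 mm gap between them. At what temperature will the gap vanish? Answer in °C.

Gap closes when ΔL₁ + ΔL₂ = 1.67 mm = 1.67×10⁻³ m
(α₁L₁ + α₂L₂)ΔT = g
α₁L₁ + α₂L₂ = 3.0×10⁻⁵×2.252 + 85×10⁻⁷×1.785 = 8.27325×10⁻⁵ m/K
ΔT = 1.67×10⁻³ / 8.27325×10⁻⁵ = 20.186 K
T = 10.5 + 20.186 = 30.686 °C

T = 30.7 °C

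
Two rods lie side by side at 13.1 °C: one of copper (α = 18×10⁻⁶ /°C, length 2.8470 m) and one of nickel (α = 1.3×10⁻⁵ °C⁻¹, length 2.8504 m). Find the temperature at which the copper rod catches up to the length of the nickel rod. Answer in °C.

Equal length when α₁L₁ΔT − α₂L₂ΔT = L₂ − L₁ = 3.40×10⁻³ m
α₁L₁ = 5.1246×10⁻⁵, α₂L₂ = 3.70552×10⁻⁵ → Δ(αL) = 1.41908×10⁻⁵ m/K
ΔT = 3.40×10⁻³ / 1.41908×10⁻⁵ = 239.592 K, so T = 13.1 + 239.592 = 252.692 °C

T = 252.7 °C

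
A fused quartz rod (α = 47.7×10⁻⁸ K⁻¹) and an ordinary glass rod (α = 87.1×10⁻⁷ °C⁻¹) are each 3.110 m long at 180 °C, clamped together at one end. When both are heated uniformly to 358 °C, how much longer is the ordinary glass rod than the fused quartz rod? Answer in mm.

4.56 mm

ΔT = 178 K
fused quartz: ΔL = 47.7×10⁻⁸ × 3.110 m × 178 = 2.6406×10⁻⁴ m = 0.26406 mm
ordinary glass: ΔL = 87.1×10⁻⁷ × 3.110 m × 178 = 4.8217×10⁻³ m = 4.8217 mm
difference = 4.8217 − 0.26406 = 4.55764 mm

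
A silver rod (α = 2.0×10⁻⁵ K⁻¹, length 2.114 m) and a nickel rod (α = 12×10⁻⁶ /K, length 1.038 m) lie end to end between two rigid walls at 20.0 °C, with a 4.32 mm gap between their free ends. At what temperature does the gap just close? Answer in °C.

T = 98.9 °C

Gap closes when ΔL₁ + ΔL₂ = 4.32 mm = 4.32×10⁻³ m
(α₁L₁ + α₂L₂)ΔT = g
α₁L₁ + α₂L₂ = 2.0×10⁻⁵×2.114 + 12×10⁻⁶×1.038 = 5.4736×10⁻⁵ m/K
ΔT = 4.32×10⁻³ / 5.4736×10⁻⁵ = 78.924 K
T = 20.0 + 78.924 = 98.924 °C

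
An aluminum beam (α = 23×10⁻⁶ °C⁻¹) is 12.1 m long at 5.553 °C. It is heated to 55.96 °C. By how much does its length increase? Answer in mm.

ΔL = 14.0 mm

|ΔT| = |55.96 − 5.553| = 50.407 K
ΔL = αL₀ΔT = (23×10⁻⁶)(12.1)(50.407) = 1.40×10⁻² m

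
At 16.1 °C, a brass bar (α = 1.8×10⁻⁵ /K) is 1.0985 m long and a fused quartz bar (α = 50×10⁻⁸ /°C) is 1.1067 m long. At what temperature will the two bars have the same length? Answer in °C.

L₁(1 + α₁ΔT) = L₂(1 + α₂ΔT) ⇒ ΔT = (L₂ − L₁)/(α₁L₁ − α₂L₂)
L₂ − L₁ = 1.1067 − 1.0985 = 8.20×10⁻³ m
α₁L₁ − α₂L₂ = 1.8×10⁻⁵×1.0985 − 50×10⁻⁸×1.1067 = 1.921965×10⁻⁵ m/K
ΔT = 8.20×10⁻³ / 1.921965×10⁻⁵ = 426.647 K
T = 16.1 + 426.647 = 442.747 °C

T = 442.7 °C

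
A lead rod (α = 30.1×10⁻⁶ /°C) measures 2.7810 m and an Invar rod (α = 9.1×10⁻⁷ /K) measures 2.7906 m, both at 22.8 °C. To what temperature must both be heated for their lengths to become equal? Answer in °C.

L₁(1 + α₁ΔT) = L₂(1 + α₂ΔT) ⇒ ΔT = (L₂ − L₁)/(α₁L₁ − α₂L₂)
L₂ − L₁ = 2.7906 − 2.7810 = 9.60×10⁻³ m
α₁L₁ − α₂L₂ = 30.1×10⁻⁶×2.7810 − 9.1×10⁻⁷×2.7906 = 8.1168654×10⁻⁵ m/K
ΔT = 9.60×10⁻³ / 8.1168654×10⁻⁵ = 118.272 K
T = 22.8 + 118.272 = 141.072 °C

T = 141.1 °C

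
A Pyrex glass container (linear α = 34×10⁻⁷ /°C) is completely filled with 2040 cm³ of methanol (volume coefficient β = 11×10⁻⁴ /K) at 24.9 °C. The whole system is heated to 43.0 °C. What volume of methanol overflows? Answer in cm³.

The container also expands: β_container ≈ 3α = 1.02×10⁻⁵ /K
Net overflow = V₀(β_liq − 3α_cont)ΔT
β − 3α = 1.10×10⁻³ − 1.02×10⁻⁵ = 1.0898×10⁻³ /K; ΔT = 18.1 K
ΔV = 2040 × 1.0898×10⁻³ × 18.1 = 40.2 cm³

40.2 cm³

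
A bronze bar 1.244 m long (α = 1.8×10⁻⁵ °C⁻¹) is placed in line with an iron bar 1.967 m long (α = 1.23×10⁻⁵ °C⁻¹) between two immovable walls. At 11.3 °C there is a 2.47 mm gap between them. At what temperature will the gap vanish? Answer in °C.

T = 64.3 °C

α₁L₁ = 2.2392×10⁻⁵ m/K, α₂L₂ = 2.41941×10⁻⁵ m/K → total 4.65861×10⁻⁵ m/K
ΔT = g/(α₁L₁+α₂L₂) = 2.47×10⁻³ / 4.65861×10⁻⁵ = 53.020 K
T = 11.3 + 53.020 = 64.320 °C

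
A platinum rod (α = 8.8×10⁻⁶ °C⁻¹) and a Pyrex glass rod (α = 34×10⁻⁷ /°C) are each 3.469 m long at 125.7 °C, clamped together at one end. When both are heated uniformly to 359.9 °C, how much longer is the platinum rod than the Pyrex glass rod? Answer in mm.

ΔT = 234.2 K
platinum: ΔL = 8.8×10⁻⁶ × 3.469 m × 234.2 = 7.1495×10⁻³ m = 7.1495 mm
Pyrex glass: ΔL = 34×10⁻⁷ × 3.469 m × 234.2 = 2.7623×10⁻³ m = 2.7623 mm
difference = 7.1495 − 2.7623 = 4.3872 mm

4.39 mm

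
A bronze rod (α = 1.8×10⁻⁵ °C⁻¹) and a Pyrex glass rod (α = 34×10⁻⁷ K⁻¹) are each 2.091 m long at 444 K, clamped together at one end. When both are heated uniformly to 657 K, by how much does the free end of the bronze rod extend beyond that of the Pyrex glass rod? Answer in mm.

ΔT = 213 K
bronze: ΔL = 1.8×10⁻⁵ × 2.091 m × 213 = 8.0169×10⁻³ m = 8.0169 mm
Pyrex glass: ΔL = 34×10⁻⁷ × 2.091 m × 213 = 1.5143×10⁻³ m = 1.5143 mm
difference = 8.0169 − 1.5143 = 6.5026 mm

6.50 mm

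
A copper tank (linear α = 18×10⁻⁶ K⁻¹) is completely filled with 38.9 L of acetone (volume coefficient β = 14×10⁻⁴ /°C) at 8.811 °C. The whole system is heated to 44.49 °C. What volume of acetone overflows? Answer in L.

1.87 L

The tank also expands: β_container ≈ 3α = 5.4×10⁻⁵ /K
Net overflow = V₀(β_liq − 3α_cont)ΔT
β − 3α = 1.40×10⁻³ − 5.4×10⁻⁵ = 1.346×10⁻³ /K; ΔT = 35.679 K
ΔV = 38.9 × 1.346×10⁻³ × 35.679 = 1.87 L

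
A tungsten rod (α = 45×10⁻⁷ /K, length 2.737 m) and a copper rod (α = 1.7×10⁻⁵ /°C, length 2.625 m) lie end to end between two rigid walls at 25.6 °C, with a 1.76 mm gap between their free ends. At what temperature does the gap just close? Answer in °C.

T = 56.5 °C

α₁L₁ = 1.23165×10⁻⁵ m/K, α₂L₂ = 4.4625×10⁻⁵ m/K → total 5.69415×10⁻⁵ m/K
ΔT = g/(α₁L₁+α₂L₂) = 1.76×10⁻³ / 5.69415×10⁻⁵ = 30.909 K
T = 25.6 + 30.909 = 56.509 °C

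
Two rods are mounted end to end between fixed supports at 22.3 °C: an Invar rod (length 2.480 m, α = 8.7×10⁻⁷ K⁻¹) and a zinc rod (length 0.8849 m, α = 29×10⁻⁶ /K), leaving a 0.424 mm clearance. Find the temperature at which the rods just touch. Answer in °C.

Gap closes when ΔL₁ + ΔL₂ = 0.424 mm = 4.24×10⁻⁴ m
(α₁L₁ + α₂L₂)ΔT = g
α₁L₁ + α₂L₂ = 8.7×10⁻⁷×2.480 + 29×10⁻⁶×0.8849 = 2.78197×10⁻⁵ m/K
ΔT = 4.24×10⁻⁴ / 2.78197×10⁻⁵ = 15.241 K
T = 22.3 + 15.241 = 37.541 °C

T = 37.5 °C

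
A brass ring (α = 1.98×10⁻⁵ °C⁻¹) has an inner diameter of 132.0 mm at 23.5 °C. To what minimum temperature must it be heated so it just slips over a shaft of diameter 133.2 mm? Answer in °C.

Required Δd = 133.2 − 132.0 = 1.2 mm
Δd = αd₀ΔT ⇒ ΔT = Δd/(αd₀) = 1.2 / (1.98×10⁻⁵ × 132.0) = 459.14 K
T_min = 23.5 + 459.14 = 482.64 °C

T = 483 °C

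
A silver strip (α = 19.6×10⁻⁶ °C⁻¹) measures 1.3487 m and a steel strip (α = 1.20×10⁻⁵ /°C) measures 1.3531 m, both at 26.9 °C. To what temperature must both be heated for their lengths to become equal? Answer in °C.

L₁(1 + α₁ΔT) = L₂(1 + α₂ΔT) ⇒ ΔT = (L₂ − L₁)/(α₁L₁ − α₂L₂)
L₂ − L₁ = 1.3531 − 1.3487 = 4.40×10⁻³ m
α₁L₁ − α₂L₂ = 19.6×10⁻⁶×1.3487 − 1.20×10⁻⁵×1.3531 = 1.019732×10⁻⁵ m/K
ΔT = 4.40×10⁻³ / 1.019732×10⁻⁵ = 431.486 K
T = 26.9 + 431.486 = 458.386 °C

T = 458.4 °C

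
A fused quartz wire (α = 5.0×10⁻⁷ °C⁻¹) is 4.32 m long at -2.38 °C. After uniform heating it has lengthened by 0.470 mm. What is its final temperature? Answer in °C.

ΔL = αL₀ΔT ⇒ ΔT = ΔL / (αL₀)
ΔT = 0.470×10⁻³ m / (5.0×10⁻⁷ × 4.32 m) = 217.59 K
T = -2.38 + 217.59 = 215.21 °C

T = 215 °C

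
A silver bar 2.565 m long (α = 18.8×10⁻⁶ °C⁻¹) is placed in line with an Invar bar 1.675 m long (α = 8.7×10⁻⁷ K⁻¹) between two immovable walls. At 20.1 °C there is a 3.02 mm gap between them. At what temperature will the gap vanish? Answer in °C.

T = 80.9 °C

Gap closes when ΔL₁ + ΔL₂ = 3.02 mm = 3.02×10⁻³ m
(α₁L₁ + α₂L₂)ΔT = g
α₁L₁ + α₂L₂ = 18.8×10⁻⁶×2.565 + 8.7×10⁻⁷×1.675 = 4.967925×10⁻⁵ m/K
ΔT = 3.02×10⁻³ / 4.967925×10⁻⁵ = 60.790 K
T = 20.1 + 60.790 = 80.890 °C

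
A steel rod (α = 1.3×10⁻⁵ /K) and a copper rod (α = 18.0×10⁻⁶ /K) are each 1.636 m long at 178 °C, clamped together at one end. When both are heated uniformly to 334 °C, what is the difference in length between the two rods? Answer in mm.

1.28 mm

ΔT = 156 K
steel: ΔL = 1.3×10⁻⁵ × 1.636 m × 156 = 3.3178×10⁻³ m = 3.3178 mm
copper: ΔL = 18.0×10⁻⁶ × 1.636 m × 156 = 4.5939×10⁻³ m = 4.5939 mm
difference = 4.5939 − 3.3178 = 1.2761 mm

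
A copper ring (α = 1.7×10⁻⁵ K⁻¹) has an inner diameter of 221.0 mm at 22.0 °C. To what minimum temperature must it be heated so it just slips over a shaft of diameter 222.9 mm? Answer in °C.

T = 528 °C

Required Δd = 222.9 − 221.0 = 1.9 mm
Δd = αd₀ΔT ⇒ ΔT = Δd/(αd₀) = 1.9 / (1.7×10⁻⁵ × 221.0) = 505.72 K
T_min = 22.0 + 505.72 = 527.72 °C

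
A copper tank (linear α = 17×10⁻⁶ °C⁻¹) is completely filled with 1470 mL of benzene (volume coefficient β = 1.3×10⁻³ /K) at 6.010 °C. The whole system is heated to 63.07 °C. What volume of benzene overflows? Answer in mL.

The tank also expands: β_container ≈ 3α = 5.1×10⁻⁵ /K
Net overflow = V₀(β_liq − 3α_cont)ΔT
β − 3α = 1.30×10⁻³ − 5.1×10⁻⁵ = 1.249×10⁻³ /K; ΔT = 57.060 K
ΔV = 1470 × 1.249×10⁻³ × 57.060 = 105 mL

105 mL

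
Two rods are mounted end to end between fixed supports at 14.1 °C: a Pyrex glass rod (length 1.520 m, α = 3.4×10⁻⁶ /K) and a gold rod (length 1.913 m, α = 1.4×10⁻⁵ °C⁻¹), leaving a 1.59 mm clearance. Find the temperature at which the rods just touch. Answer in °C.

T = 63.9 °C

Gap closes when ΔL₁ + ΔL₂ = 1.59 mm = 1.59×10⁻³ m
(α₁L₁ + α₂L₂)ΔT = g
α₁L₁ + α₂L₂ = 3.4×10⁻⁶×1.520 + 1.4×10⁻⁵×1.913 = 3.195×10⁻⁵ m/K
ΔT = 1.59×10⁻³ / 3.195×10⁻⁵ = 49.765 K
T = 14.1 + 49.765 = 63.865 °C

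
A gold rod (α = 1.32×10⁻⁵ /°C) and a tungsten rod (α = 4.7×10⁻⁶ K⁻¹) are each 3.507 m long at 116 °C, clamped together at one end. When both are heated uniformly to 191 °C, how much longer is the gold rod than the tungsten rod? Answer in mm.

2.24 mm

ΔT = 75 K
gold: ΔL = 1.32×10⁻⁵ × 3.507 m × 75 = 3.4719×10⁻³ m = 3.4719 mm
tungsten: ΔL = 4.7×10⁻⁶ × 3.507 m × 75 = 1.2362×10⁻³ m = 1.2362 mm
difference = 3.4719 − 1.2362 = 2.2357 mm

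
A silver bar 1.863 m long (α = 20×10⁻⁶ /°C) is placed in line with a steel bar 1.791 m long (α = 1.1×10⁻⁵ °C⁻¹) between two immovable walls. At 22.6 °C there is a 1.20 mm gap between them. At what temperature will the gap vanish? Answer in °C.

T = 43.7 °C

α₁L₁ = 3.726×10⁻⁵ m/K, α₂L₂ = 1.9701×10⁻⁵ m/K → total 5.6961×10⁻⁵ m/K
ΔT = g/(α₁L₁+α₂L₂) = 1.20×10⁻³ / 5.6961×10⁻⁵ = 21.067 K
T = 22.6 + 21.067 = 43.667 °C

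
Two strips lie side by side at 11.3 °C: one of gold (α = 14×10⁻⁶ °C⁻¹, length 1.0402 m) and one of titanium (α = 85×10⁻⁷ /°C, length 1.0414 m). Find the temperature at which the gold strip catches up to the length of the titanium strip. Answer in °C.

L₁(1 + α₁ΔT) = L₂(1 + α₂ΔT) ⇒ ΔT = (L₂ − L₁)/(α₁L₁ − α₂L₂)
L₂ − L₁ = 1.0414 − 1.0402 = 1.20×10⁻³ m
α₁L₁ − α₂L₂ = 14×10⁻⁶×1.0402 − 85×10⁻⁷×1.0414 = 5.7109×10⁻⁶ m/K
ΔT = 1.20×10⁻³ / 5.7109×10⁻⁶ = 210.124 K
T = 11.3 + 210.124 = 221.424 °C

T = 221.4 °C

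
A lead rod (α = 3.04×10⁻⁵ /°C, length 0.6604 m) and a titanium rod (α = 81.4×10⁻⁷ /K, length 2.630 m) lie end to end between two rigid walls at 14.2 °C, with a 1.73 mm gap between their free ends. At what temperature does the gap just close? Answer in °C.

T = 55.9 °C

Gap closes when ΔL₁ + ΔL₂ = 1.73 mm = 1.73×10⁻³ m
(α₁L₁ + α₂L₂)ΔT = g
α₁L₁ + α₂L₂ = 3.04×10⁻⁵×0.6604 + 81.4×10⁻⁷×2.630 = 4.148436×10⁻⁵ m/K
ΔT = 1.73×10⁻³ / 4.148436×10⁻⁵ = 41.702 K
T = 14.2 + 41.702 = 55.902 °C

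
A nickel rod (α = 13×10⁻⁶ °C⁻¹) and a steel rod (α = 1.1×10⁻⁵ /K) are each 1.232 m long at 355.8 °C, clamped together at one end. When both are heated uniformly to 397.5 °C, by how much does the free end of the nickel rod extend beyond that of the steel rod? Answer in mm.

0.103 mm

ΔT = 41.7 K
nickel: ΔL = 13×10⁻⁶ × 1.232 m × 41.7 = 6.6787×10⁻⁴ m = 0.66787 mm
steel: ΔL = 1.1×10⁻⁵ × 1.232 m × 41.7 = 5.6512×10⁻⁴ m = 0.56512 mm
difference = 0.66787 − 0.56512 = 0.10275 mm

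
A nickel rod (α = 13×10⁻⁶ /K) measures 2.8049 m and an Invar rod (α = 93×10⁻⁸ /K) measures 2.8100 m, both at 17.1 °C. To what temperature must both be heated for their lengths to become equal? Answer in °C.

Equal length when α₁L₁ΔT − α₂L₂ΔT = L₂ − L₁ = 5.10×10⁻³ m
α₁L₁ = 3.64637×10⁻⁵, α₂L₂ = 2.6133×10⁻⁶ → Δ(αL) = 3.38504×10⁻⁵ m/K
ΔT = 5.10×10⁻³ / 3.38504×10⁻⁵ = 150.663 K, so T = 17.1 + 150.663 = 167.763 °C

T = 167.8 °C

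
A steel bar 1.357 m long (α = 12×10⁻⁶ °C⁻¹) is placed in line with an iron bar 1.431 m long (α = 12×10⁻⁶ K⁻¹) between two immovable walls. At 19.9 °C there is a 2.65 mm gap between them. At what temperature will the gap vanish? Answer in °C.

T = 99.1 °C

Gap closes when ΔL₁ + ΔL₂ = 2.65 mm = 2.65×10⁻³ m
(α₁L₁ + α₂L₂)ΔT = g
α₁L₁ + α₂L₂ = 12×10⁻⁶×1.357 + 12×10⁻⁶×1.431 = 3.3456×10⁻⁵ m/K
ΔT = 2.65×10⁻³ / 3.3456×10⁻⁵ = 79.209 K
T = 19.9 + 79.209 = 99.109 °C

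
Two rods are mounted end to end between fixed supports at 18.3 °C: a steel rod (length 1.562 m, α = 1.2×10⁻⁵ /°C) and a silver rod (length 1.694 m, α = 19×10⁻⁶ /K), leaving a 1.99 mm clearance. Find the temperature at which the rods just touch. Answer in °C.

α₁L₁ = 1.8744×10⁻⁵ m/K, α₂L₂ = 3.2186×10⁻⁵ m/K → total 5.093×10⁻⁵ m/K
ΔT = g/(α₁L₁+α₂L₂) = 1.99×10⁻³ / 5.093×10⁻⁵ = 39.073 K
T = 18.3 + 39.073 = 57.373 °C

T = 57.4 °C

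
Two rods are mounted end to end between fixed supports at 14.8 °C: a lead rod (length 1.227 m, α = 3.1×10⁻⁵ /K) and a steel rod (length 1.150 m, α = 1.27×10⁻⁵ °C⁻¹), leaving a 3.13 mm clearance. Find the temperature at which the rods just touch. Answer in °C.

T = 74.3 °C

α₁L₁ = 3.8037×10⁻⁵ m/K, α₂L₂ = 1.4605×10⁻⁵ m/K → total 5.2642×10⁻⁵ m/K
ΔT = g/(α₁L₁+α₂L₂) = 3.13×10⁻³ / 5.2642×10⁻⁵ = 59.458 K
T = 14.8 + 59.458 = 74.258 °C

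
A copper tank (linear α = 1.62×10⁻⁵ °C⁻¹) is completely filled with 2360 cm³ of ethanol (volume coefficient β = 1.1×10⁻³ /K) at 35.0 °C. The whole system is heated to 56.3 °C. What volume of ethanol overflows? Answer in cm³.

The tank also expands: β_container ≈ 3α = 4.86×10⁻⁵ /K
Net overflow = V₀(β_liq − 3α_cont)ΔT
β − 3α = 1.10×10⁻³ − 4.86×10⁻⁵ = 1.0514×10⁻³ /K; ΔT = 21.3 K
ΔV = 2360 × 1.0514×10⁻³ × 21.3 = 52.9 cm³

52.9 cm³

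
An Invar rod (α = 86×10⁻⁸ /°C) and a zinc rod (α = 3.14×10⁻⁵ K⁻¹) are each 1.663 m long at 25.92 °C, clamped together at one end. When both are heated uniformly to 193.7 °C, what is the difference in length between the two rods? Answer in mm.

ΔT = 167.78 K
Invar: ΔL = 86×10⁻⁸ × 1.663 m × 167.78 = 2.3996×10⁻⁴ m = 0.23996 mm
zinc: ΔL = 3.14×10⁻⁵ × 1.663 m × 167.78 = 8.7612×10⁻³ m = 8.7612 mm
difference = 8.7612 − 0.23996 = 8.52124 mm

8.52 mm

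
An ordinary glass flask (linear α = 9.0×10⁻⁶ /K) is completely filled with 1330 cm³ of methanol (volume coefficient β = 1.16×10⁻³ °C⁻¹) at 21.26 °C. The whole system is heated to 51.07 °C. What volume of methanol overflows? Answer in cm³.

The flask also expands: β_container ≈ 3α = 2.7×10⁻⁵ /K
Net overflow = V₀(β_liq − 3α_cont)ΔT
β − 3α = 1.16×10⁻³ − 2.7×10⁻⁵ = 1.133×10⁻³ /K; ΔT = 29.81 K
ΔV = 1330 × 1.133×10⁻³ × 29.81 = 44.9 cm³

44.9 cm³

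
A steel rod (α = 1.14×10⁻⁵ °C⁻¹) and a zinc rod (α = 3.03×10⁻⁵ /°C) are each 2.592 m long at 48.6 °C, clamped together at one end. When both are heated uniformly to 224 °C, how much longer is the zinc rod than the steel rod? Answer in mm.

8.59 mm

ΔT = 175.4 K
steel: ΔL = 1.14×10⁻⁵ × 2.592 m × 175.4 = 5.1829×10⁻³ m = 5.1829 mm
zinc: ΔL = 3.03×10⁻⁵ × 2.592 m × 175.4 = 1.3775×10⁻² m = 13.775 mm
difference = 13.775 − 5.1829 = 8.5921 mm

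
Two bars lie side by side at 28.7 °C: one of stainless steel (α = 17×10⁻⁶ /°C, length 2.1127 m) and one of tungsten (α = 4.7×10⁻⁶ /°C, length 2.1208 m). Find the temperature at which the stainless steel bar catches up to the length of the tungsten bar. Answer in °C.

T = 340.9 °C

Equal length when α₁L₁ΔT − α₂L₂ΔT = L₂ − L₁ = 8.10×10⁻³ m
α₁L₁ = 3.59159×10⁻⁵, α₂L₂ = 9.96776×10⁻⁶ → Δ(αL) = 2.594814×10⁻⁵ m/K
ΔT = 8.10×10⁻³ / 2.594814×10⁻⁵ = 312.161 K, so T = 28.7 + 312.161 = 340.861 °C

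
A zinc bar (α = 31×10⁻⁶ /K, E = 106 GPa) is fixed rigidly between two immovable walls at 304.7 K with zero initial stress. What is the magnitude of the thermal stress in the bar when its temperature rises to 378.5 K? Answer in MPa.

σ = 243 MPa

Fully constrained: the free strain ε = αΔT is blocked, so σ = Eε = EαΔT.
|ΔT| = 73.8 K
σ = 106×10⁹ × 31×10⁻⁶ × 73.8 = 2.43×10⁸ Pa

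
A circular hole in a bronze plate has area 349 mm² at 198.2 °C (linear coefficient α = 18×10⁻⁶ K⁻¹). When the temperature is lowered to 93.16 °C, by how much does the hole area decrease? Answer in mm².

ΔA = 1.32 mm²

Area coefficient ≈ 2α; |ΔT| = 105.04 K
ΔA = 2αA₀ΔT = 2(18×10⁻⁶)(349)(105.04) = 1.32 mm²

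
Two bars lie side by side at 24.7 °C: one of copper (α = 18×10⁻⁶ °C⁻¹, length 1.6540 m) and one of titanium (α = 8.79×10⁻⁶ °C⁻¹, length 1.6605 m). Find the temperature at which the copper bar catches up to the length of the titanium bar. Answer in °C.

T = 453.0 °C

Equal length when α₁L₁ΔT − α₂L₂ΔT = L₂ − L₁ = 6.50×10⁻³ m
α₁L₁ = 2.9772×10⁻⁵, α₂L₂ = 1.4595795×10⁻⁵ → Δ(αL) = 1.5176205×10⁻⁵ m/K
ΔT = 6.50×10⁻³ / 1.5176205×10⁻⁵ = 428.302 K, so T = 24.7 + 428.302 = 453.002 °C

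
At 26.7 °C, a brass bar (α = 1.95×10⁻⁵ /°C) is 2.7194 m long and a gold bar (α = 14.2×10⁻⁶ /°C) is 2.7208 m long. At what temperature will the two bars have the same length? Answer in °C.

Equal length when α₁L₁ΔT − α₂L₂ΔT = L₂ − L₁ = 1.40×10⁻³ m
α₁L₁ = 5.30283×10⁻⁵, α₂L₂ = 3.863536×10⁻⁵ → Δ(αL) = 1.439294×10⁻⁵ m/K
ΔT = 1.40×10⁻³ / 1.439294×10⁻⁵ = 97.270 K, so T = 26.7 + 97.270 = 123.970 °C

T = 124.0 °C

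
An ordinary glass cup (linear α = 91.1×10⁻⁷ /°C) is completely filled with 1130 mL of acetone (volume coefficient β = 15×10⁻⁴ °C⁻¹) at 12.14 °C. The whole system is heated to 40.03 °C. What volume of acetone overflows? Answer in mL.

46.4 mL

The cup also expands: β_container ≈ 3α = 2.733×10⁻⁵ /K
Net overflow = V₀(β_liq − 3α_cont)ΔT
β − 3α = 1.50×10⁻³ − 2.733×10⁻⁵ = 1.47267×10⁻³ /K; ΔT = 27.89 K
ΔV = 1130 × 1.47267×10⁻³ × 27.89 = 46.4 mL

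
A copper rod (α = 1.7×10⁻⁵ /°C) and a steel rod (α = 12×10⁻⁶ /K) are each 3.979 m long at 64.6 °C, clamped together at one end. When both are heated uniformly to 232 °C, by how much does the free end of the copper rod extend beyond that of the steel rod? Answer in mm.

3.33 mm

ΔT = 167.4 K
copper: ΔL = 1.7×10⁻⁵ × 3.979 m × 167.4 = 1.1323×10⁻² m = 11.323 mm
steel: ΔL = 12×10⁻⁶ × 3.979 m × 167.4 = 7.9930×10⁻³ m = 7.9930 mm
difference = 11.323 − 7.9930 = 3.330 mm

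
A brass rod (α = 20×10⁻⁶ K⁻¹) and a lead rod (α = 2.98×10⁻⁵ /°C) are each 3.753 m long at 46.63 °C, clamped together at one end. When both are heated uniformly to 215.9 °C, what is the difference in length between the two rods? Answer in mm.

ΔT = 169.27 K
brass: ΔL = 20×10⁻⁶ × 3.753 m × 169.27 = 1.2705×10⁻² m = 12.705 mm
lead: ΔL = 2.98×10⁻⁵ × 3.753 m × 169.27 = 1.8931×10⁻² m = 18.931 mm
difference = 18.931 − 12.705 = 6.226 mm

6.23 mm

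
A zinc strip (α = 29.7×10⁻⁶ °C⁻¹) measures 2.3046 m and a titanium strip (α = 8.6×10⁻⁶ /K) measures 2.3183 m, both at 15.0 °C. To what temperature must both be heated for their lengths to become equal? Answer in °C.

L₁(1 + α₁ΔT) = L₂(1 + α₂ΔT) ⇒ ΔT = (L₂ − L₁)/(α₁L₁ − α₂L₂)
L₂ − L₁ = 2.3183 − 2.3046 = 1.37×10⁻² m
α₁L₁ − α₂L₂ = 29.7×10⁻⁶×2.3046 − 8.6×10⁻⁶×2.3183 = 4.850924×10⁻⁵ m/K
ΔT = 1.37×10⁻² / 4.850924×10⁻⁵ = 282.420 K
T = 15.0 + 282.420 = 297.420 °C

T = 297.4 °C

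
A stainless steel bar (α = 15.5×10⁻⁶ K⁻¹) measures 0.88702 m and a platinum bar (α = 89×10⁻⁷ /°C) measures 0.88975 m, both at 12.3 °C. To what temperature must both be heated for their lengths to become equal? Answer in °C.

L₁(1 + α₁ΔT) = L₂(1 + α₂ΔT) ⇒ ΔT = (L₂ − L₁)/(α₁L₁ − α₂L₂)
L₂ − L₁ = 0.88975 − 0.88702 = 2.73×10⁻³ m
α₁L₁ − α₂L₂ = 15.5×10⁻⁶×0.88702 − 89×10⁻⁷×0.88975 = 5.830035×10⁻⁶ m/K
ΔT = 2.73×10⁻³ / 5.830035×10⁻⁶ = 468.265 K
T = 12.3 + 468.265 = 480.565 °C

T = 480.6 °C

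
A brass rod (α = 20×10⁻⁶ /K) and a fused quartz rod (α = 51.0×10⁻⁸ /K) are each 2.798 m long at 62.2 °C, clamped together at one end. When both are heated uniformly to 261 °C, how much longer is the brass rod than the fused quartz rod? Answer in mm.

10.8 mm

ΔT = 198.8 K
brass: ΔL = 20×10⁻⁶ × 2.798 m × 198.8 = 1.1125×10⁻² m = 11.125 mm
fused quartz: ΔL = 51.0×10⁻⁸ × 2.798 m × 198.8 = 2.8368×10⁻⁴ m = 0.28368 mm
difference = 11.125 − 0.28368 = 10.84132 mm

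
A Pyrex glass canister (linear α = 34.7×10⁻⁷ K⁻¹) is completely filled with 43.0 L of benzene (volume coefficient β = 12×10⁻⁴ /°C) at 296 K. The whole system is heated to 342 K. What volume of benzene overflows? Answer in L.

2.35 L

The canister also expands: β_container ≈ 3α = 1.041×10⁻⁵ /K
Net overflow = V₀(β_liq − 3α_cont)ΔT
β − 3α = 1.20×10⁻³ − 1.041×10⁻⁵ = 1.18959×10⁻³ /K; ΔT = 46 K
ΔV = 43.0 × 1.18959×10⁻³ × 46 = 2.35 L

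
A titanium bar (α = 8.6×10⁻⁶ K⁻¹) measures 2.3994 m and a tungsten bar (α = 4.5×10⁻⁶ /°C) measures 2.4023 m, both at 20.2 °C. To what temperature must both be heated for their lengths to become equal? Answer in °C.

T = 315.4 °C

L₁(1 + α₁ΔT) = L₂(1 + α₂ΔT) ⇒ ΔT = (L₂ − L₁)/(α₁L₁ − α₂L₂)
L₂ − L₁ = 2.4023 − 2.3994 = 2.90×10⁻³ m
α₁L₁ − α₂L₂ = 8.6×10⁻⁶×2.3994 − 4.5×10⁻⁶×2.4023 = 9.82449×10⁻⁶ m/K
ΔT = 2.90×10⁻³ / 9.82449×10⁻⁶ = 295.181 K
T = 20.2 + 295.181 = 315.381 °C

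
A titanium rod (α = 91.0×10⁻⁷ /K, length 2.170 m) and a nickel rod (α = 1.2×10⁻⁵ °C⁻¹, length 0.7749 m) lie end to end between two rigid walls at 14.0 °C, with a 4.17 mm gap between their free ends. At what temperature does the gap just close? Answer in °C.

α₁L₁ = 1.9747×10⁻⁵ m/K, α₂L₂ = 9.2988×10⁻⁶ m/K → total 2.90458×10⁻⁵ m/K
ΔT = g/(α₁L₁+α₂L₂) = 4.17×10⁻³ / 2.90458×10⁻⁵ = 143.57 K
T = 14.0 + 143.57 = 157.57 °C

T = 158 °C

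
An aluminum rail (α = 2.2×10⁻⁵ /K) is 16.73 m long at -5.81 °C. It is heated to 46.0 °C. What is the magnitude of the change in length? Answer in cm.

ΔL = 1.91 cm

|ΔT| = |46.0 − (-5.81)| = 51.81 K
ΔL = αL₀ΔT = (2.2×10⁻⁵)(16.73)(51.81) = 1.91×10⁻² m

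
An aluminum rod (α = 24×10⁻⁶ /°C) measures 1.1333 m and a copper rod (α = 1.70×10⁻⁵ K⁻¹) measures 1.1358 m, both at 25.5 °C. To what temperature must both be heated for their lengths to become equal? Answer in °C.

Equal length when α₁L₁ΔT − α₂L₂ΔT = L₂ − L₁ = 2.50×10⁻³ m
α₁L₁ = 2.71992×10⁻⁵, α₂L₂ = 1.93086×10⁻⁵ → Δ(αL) = 7.8906×10⁻⁶ m/K
ΔT = 2.50×10⁻³ / 7.8906×10⁻⁶ = 316.833 K, so T = 25.5 + 316.833 = 342.333 °C

T = 342.3 °C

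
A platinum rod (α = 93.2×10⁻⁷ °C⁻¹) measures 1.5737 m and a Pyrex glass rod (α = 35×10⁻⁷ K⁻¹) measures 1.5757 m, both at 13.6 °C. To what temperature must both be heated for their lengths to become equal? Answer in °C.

L₁(1 + α₁ΔT) = L₂(1 + α₂ΔT) ⇒ ΔT = (L₂ − L₁)/(α₁L₁ − α₂L₂)
L₂ − L₁ = 1.5757 − 1.5737 = 2.00×10⁻³ m
α₁L₁ − α₂L₂ = 93.2×10⁻⁷×1.5737 − 35×10⁻⁷×1.5757 = 9.151934×10⁻⁶ m/K
ΔT = 2.00×10⁻³ / 9.151934×10⁻⁶ = 218.533 K
T = 13.6 + 218.533 = 232.133 °C

T = 232.1 °C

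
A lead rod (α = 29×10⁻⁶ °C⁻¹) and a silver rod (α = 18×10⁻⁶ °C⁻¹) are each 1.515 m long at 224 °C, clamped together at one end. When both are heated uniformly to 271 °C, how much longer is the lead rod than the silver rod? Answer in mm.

ΔT = 47 K
lead: ΔL = 29×10⁻⁶ × 1.515 m × 47 = 2.0649×10⁻³ m = 2.0649 mm
silver: ΔL = 18×10⁻⁶ × 1.515 m × 47 = 1.2817×10⁻³ m = 1.2817 mm
difference = 2.0649 − 1.2817 = 0.7832 mm

0.783 mm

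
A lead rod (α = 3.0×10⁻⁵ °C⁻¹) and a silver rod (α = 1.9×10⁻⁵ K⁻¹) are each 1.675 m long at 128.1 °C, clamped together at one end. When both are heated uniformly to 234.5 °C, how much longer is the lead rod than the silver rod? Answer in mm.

1.96 mm

ΔT = 106.4 K
lead: ΔL = 3.0×10⁻⁵ × 1.675 m × 106.4 = 5.3466×10⁻³ m = 5.3466 mm
silver: ΔL = 1.9×10⁻⁵ × 1.675 m × 106.4 = 3.3862×10⁻³ m = 3.3862 mm
difference = 5.3466 − 3.3862 = 1.9604 mm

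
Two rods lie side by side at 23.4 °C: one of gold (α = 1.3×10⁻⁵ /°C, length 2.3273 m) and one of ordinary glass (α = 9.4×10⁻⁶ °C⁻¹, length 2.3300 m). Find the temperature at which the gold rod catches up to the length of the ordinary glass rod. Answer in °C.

T = 346.6 °C

Equal length when α₁L₁ΔT − α₂L₂ΔT = L₂ − L₁ = 2.70×10⁻³ m
α₁L₁ = 3.02549×10⁻⁵, α₂L₂ = 2.1902×10⁻⁵ → Δ(αL) = 8.3529×10⁻⁶ m/K
ΔT = 2.70×10⁻³ / 8.3529×10⁻⁶ = 323.241 K, so T = 23.4 + 323.241 = 346.641 °C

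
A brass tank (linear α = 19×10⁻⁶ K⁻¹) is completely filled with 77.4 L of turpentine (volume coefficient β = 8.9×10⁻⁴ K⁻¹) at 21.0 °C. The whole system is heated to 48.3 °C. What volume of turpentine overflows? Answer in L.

1.76 L

The tank also expands: β_container ≈ 3α = 5.7×10⁻⁵ /K
Net overflow = V₀(β_liq − 3α_cont)ΔT
β − 3α = 8.90×10⁻⁴ − 5.7×10⁻⁵ = 8.33×10⁻⁴ /K; ΔT = 27.3 K
ΔV = 77.4 × 8.33×10⁻⁴ × 27.3 = 1.76 L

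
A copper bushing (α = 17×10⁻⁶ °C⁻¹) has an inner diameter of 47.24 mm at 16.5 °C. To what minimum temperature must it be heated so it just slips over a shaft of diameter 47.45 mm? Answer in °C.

Required Δd = 47.45 − 47.24 = 0.21 mm
Δd = αd₀ΔT ⇒ ΔT = Δd/(αd₀) = 0.21 / (17×10⁻⁶ × 47.24) = 261.49 K
T_min = 16.5 + 261.49 = 277.99 °C

T = 278 °C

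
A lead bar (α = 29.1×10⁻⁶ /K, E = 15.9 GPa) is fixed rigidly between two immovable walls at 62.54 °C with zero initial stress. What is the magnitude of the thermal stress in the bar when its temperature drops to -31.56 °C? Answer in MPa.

σ = 43.5 MPa

Fully constrained: the free strain ε = αΔT is blocked, so σ = Eε = EαΔT.
|ΔT| = 94.10 K
σ = 15.9×10⁹ × 29.1×10⁻⁶ × 94.10 = 4.35×10⁷ Pa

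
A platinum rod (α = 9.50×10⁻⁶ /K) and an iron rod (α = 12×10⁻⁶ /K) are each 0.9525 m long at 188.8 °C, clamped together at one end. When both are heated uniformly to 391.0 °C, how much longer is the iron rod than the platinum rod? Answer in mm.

ΔT = 202.2 K
platinum: ΔL = 9.50×10⁻⁶ × 0.9525 m × 202.2 = 1.8297×10⁻³ m = 1.8297 mm
iron: ΔL = 12×10⁻⁶ × 0.9525 m × 202.2 = 2.3111×10⁻³ m = 2.3111 mm
difference = 2.3111 − 1.8297 = 0.4814 mm

0.481 mm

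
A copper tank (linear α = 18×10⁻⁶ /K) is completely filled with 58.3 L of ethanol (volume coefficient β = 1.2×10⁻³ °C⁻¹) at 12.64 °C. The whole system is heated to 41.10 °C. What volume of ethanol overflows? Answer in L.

1.90 L

The tank also expands: β_container ≈ 3α = 5.4×10⁻⁵ /K
Net overflow = V₀(β_liq − 3α_cont)ΔT
β − 3α = 1.20×10⁻³ − 5.4×10⁻⁵ = 1.146×10⁻³ /K; ΔT = 28.46 K
ΔV = 58.3 × 1.146×10⁻³ × 28.46 = 1.90 L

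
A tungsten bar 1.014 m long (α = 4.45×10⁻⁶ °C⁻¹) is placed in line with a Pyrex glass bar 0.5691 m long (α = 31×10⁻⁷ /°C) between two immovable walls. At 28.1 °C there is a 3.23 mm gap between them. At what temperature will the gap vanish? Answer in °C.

α₁L₁ = 4.5123×10⁻⁶ m/K, α₂L₂ = 1.76421×10⁻⁶ m/K → total 6.27651×10⁻⁶ m/K
ΔT = g/(α₁L₁+α₂L₂) = 3.23×10⁻³ / 6.27651×10⁻⁶ = 514.62 K
T = 28.1 + 514.62 = 542.72 °C

T = 543 °C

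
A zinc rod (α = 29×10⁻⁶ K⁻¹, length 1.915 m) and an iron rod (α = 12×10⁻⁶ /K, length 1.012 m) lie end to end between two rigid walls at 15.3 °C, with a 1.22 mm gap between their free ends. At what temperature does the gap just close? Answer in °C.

Gap closes when ΔL₁ + ΔL₂ = 1.22 mm = 1.22×10⁻³ m
(α₁L₁ + α₂L₂)ΔT = g
α₁L₁ + α₂L₂ = 29×10⁻⁶×1.915 + 12×10⁻⁶×1.012 = 6.7679×10⁻⁵ m/K
ΔT = 1.22×10⁻³ / 6.7679×10⁻⁵ = 18.026 K
T = 15.3 + 18.026 = 33.326 °C

T = 33.3 °C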